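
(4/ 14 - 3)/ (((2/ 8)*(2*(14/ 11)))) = -209/ 49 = -4.27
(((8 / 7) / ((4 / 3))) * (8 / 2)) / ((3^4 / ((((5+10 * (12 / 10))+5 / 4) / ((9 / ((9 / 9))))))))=146 / 1701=0.09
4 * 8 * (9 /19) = 288 /19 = 15.16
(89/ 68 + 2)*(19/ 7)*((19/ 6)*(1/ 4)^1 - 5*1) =-37.80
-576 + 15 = -561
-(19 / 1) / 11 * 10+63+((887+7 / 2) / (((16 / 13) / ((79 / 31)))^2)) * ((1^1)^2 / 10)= 23138116799 / 54123520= 427.51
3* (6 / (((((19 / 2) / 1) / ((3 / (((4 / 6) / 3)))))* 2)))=243 / 19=12.79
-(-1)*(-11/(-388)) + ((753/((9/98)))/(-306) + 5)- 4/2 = -23.77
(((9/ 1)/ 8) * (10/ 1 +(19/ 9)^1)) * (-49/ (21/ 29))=-22127/ 24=-921.96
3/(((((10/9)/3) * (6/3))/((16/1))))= 64.80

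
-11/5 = -2.20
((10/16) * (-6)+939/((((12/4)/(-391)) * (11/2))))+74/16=-1958051/88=-22250.58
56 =56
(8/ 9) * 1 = 0.89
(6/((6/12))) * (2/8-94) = -1125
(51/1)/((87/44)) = 748/29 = 25.79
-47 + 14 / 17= -785 / 17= -46.18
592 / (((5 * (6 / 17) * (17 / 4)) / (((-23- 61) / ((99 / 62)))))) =-4152.37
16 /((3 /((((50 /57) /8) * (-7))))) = -700 /171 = -4.09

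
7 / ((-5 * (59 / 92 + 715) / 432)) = -278208 / 329195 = -0.85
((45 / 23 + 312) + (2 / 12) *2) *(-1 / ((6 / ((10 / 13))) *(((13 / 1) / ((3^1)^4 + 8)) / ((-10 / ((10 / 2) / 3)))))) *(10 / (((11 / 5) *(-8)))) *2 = -241256750 / 128271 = -1880.84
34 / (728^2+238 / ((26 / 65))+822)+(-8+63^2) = 3961.00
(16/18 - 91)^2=657721/81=8120.01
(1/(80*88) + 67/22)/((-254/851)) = -18246291/1788160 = -10.20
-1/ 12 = -0.08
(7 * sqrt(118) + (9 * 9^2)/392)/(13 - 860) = -sqrt(118)/121 - 729/332024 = -0.09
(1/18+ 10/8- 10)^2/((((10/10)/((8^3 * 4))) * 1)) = 12540032/81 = 154815.21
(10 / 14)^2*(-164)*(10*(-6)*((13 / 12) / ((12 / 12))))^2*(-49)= 17322500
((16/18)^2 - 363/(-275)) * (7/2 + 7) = 29911/1350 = 22.16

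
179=179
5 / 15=1 / 3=0.33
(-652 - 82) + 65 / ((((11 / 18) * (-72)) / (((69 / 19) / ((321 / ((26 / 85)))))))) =-558094915 / 760342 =-734.01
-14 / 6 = -7 / 3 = -2.33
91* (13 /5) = 1183 /5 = 236.60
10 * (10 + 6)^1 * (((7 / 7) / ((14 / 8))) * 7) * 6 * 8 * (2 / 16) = 3840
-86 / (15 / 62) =-5332 / 15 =-355.47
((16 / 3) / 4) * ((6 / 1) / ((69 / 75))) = 200 / 23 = 8.70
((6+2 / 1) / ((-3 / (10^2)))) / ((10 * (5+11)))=-5 / 3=-1.67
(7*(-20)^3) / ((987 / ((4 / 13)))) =-32000 / 1833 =-17.46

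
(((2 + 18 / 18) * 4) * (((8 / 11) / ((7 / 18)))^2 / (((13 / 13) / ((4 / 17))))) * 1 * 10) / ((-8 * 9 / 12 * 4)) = -414720 / 100793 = -4.11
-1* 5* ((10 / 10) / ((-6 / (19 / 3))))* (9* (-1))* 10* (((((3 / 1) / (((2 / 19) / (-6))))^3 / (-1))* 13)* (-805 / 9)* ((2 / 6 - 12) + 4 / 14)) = -31430932810875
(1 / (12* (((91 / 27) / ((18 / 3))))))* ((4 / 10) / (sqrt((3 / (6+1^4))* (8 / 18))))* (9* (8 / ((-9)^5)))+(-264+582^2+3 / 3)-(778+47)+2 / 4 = 675273 / 2-4* sqrt(21) / 110565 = 337636.50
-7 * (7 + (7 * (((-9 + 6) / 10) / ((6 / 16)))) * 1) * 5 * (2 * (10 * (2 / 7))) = -280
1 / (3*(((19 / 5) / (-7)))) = -35 / 57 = -0.61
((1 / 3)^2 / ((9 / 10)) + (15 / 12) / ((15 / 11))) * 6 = 337 / 54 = 6.24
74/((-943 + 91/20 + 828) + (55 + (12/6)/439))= -649720/486811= -1.33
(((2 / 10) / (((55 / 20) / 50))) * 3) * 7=840 / 11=76.36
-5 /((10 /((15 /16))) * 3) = -5 /32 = -0.16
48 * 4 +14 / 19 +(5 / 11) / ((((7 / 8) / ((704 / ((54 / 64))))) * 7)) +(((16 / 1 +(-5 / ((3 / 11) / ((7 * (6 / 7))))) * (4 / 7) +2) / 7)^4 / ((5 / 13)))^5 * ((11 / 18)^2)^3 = 16952722805648178547881433998734990358029766811780671991193158 / 200900158710255750292618333139570324979309375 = 84383819875911124.22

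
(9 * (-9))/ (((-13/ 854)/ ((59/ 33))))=1360422/ 143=9513.44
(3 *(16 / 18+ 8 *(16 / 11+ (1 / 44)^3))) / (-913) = -0.04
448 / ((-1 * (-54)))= 224 / 27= 8.30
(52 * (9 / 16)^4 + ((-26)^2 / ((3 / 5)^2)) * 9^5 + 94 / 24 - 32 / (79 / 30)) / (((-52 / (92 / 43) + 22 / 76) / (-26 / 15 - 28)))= 41957665454367253219 / 305626705920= 137284028.66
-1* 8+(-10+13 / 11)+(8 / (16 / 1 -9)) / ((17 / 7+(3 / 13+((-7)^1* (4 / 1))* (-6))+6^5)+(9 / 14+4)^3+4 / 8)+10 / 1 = -21529141027 / 3157673123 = -6.82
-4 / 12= -1 / 3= -0.33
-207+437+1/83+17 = 20502/83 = 247.01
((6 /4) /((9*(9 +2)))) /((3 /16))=8 /99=0.08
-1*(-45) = 45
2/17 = 0.12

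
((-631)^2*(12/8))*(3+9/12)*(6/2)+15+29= 53752087/8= 6719010.88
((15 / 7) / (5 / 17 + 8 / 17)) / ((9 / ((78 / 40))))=17 / 28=0.61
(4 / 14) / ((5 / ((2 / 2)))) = 2 / 35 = 0.06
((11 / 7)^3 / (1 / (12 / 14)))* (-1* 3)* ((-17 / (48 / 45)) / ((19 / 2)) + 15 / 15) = 1233837 / 182476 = 6.76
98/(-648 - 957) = -98/1605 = -0.06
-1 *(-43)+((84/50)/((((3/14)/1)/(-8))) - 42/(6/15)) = -3118/25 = -124.72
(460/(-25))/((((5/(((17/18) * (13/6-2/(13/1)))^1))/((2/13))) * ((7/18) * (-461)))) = 245548/40902225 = 0.01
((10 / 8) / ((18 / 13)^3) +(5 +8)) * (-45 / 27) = -1571245 / 69984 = -22.45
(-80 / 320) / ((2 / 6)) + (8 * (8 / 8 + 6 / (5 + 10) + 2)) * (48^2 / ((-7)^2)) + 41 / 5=1260677 / 980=1286.41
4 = 4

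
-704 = -704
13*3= 39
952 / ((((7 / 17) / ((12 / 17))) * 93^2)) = 544 / 2883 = 0.19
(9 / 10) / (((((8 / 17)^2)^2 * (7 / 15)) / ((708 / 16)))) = 399146859 / 229376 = 1740.14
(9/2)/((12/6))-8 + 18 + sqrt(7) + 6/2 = 17.90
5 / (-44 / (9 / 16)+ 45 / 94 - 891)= -4230 / 819557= -0.01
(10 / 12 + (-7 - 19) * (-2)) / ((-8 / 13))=-4121 / 48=-85.85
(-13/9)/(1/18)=-26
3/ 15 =1/ 5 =0.20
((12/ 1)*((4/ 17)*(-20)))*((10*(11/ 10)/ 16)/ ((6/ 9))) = -990/ 17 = -58.24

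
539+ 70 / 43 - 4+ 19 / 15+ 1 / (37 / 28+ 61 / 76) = 7847752 / 14577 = 538.37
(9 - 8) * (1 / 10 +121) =1211 / 10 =121.10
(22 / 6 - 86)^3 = -15069223 / 27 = -558119.37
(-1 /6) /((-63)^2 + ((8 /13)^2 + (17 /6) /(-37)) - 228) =-6253 /140366173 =-0.00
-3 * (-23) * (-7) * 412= -198996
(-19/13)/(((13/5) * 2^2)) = -95/676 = -0.14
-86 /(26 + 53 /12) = -1032 /365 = -2.83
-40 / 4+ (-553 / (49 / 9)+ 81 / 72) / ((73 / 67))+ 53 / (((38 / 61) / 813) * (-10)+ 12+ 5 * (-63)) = -102.37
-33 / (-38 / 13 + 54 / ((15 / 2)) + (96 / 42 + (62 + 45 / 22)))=-330330 / 706787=-0.47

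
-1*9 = -9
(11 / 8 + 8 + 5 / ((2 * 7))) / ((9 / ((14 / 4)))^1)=545 / 144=3.78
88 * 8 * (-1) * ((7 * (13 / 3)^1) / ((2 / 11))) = -352352 / 3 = -117450.67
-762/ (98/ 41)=-15621/ 49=-318.80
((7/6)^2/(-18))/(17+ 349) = -49/237168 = -0.00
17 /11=1.55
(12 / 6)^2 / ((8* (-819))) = -1 / 1638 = -0.00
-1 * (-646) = 646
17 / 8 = 2.12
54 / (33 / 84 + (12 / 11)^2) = 182952 / 5363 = 34.11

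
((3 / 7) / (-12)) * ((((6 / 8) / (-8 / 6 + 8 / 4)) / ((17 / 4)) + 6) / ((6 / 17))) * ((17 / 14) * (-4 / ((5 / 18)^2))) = 97767 / 2450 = 39.90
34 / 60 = 17 / 30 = 0.57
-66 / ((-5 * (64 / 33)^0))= 66 / 5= 13.20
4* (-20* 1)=-80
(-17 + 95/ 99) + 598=57614/ 99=581.96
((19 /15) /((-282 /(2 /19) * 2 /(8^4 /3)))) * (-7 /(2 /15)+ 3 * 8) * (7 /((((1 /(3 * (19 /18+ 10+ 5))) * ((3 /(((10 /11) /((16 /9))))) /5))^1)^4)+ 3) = 362412452994169957 /1981805760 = 182869815.15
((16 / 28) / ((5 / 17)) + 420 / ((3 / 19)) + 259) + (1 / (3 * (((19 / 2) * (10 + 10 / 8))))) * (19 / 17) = 46925003 / 16065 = 2920.95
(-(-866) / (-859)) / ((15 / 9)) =-2598 / 4295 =-0.60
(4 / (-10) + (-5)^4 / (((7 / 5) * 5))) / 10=3111 / 350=8.89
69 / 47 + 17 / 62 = 5077 / 2914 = 1.74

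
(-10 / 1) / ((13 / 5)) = -50 / 13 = -3.85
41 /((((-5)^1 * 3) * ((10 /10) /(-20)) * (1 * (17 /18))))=984 /17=57.88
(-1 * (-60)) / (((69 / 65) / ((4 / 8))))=650 / 23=28.26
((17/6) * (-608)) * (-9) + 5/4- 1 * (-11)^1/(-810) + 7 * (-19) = 24903023/1620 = 15372.24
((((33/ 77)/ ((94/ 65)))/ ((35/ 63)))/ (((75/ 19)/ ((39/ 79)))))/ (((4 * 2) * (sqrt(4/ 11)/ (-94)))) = -86697 * sqrt(11)/ 221200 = -1.30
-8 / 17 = -0.47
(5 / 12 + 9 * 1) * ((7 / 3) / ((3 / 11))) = 8701 / 108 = 80.56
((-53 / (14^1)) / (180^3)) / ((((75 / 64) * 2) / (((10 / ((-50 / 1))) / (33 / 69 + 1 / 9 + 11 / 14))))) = 1219 / 30261093750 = 0.00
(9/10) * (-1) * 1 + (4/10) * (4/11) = -83/110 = -0.75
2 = 2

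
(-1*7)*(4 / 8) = -3.50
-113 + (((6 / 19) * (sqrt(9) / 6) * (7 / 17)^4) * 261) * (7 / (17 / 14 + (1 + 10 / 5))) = -10395617299 / 93627041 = -111.03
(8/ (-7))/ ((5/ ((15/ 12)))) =-2/ 7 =-0.29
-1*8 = -8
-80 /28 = -20 /7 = -2.86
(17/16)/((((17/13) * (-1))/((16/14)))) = -13/14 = -0.93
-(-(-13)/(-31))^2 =-169/961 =-0.18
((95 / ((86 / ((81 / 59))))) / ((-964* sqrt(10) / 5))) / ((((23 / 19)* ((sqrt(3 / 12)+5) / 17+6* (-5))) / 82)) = 0.01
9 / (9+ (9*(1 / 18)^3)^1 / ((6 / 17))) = 34992 / 35009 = 1.00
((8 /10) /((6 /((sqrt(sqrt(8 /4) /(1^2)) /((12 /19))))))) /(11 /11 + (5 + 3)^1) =19*2^(1 /4) /810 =0.03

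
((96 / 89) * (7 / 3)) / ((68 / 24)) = 1344 / 1513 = 0.89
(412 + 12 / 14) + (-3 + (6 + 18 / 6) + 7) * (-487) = -41427 / 7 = -5918.14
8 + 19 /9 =91 /9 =10.11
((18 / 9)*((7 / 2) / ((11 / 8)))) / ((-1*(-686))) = 4 / 539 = 0.01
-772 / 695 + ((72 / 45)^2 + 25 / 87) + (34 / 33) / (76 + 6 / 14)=622730129 / 355836525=1.75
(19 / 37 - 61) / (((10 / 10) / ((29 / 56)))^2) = -16.22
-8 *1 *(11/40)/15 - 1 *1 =-86/75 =-1.15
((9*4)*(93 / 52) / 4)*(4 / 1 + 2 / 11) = 19251 / 286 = 67.31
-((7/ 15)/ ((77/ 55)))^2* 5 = -5/ 9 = -0.56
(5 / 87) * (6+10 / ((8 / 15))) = 165 / 116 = 1.42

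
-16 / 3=-5.33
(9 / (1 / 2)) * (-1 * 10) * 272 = -48960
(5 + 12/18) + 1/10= 173/30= 5.77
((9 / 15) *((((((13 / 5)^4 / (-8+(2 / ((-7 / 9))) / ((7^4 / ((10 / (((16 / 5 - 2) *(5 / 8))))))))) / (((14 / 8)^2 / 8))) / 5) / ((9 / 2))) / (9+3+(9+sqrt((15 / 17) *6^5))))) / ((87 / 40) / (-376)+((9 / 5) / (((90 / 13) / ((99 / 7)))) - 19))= -785489422075904 / 9267448264223079375+26403005784064 *sqrt(170) / 1029716473802564375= 0.00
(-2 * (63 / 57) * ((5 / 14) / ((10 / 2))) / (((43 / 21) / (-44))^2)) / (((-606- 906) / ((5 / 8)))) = 4235 / 140524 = 0.03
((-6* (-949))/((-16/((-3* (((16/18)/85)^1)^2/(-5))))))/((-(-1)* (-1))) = 7592/325125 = 0.02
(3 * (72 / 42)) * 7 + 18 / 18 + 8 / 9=341 / 9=37.89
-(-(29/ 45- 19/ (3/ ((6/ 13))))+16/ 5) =-641/ 117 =-5.48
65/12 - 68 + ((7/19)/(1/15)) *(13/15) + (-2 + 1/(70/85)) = -58.58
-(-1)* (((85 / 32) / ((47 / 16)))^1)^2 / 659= 7225 / 5822924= 0.00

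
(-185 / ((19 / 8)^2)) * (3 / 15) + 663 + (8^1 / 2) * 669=1203011 / 361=3332.44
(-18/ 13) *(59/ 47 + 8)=-7830/ 611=-12.82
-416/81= -5.14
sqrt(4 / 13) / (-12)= -sqrt(13) / 78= -0.05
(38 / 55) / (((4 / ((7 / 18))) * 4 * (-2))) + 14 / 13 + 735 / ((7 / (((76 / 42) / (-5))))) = -7604929 / 205920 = -36.93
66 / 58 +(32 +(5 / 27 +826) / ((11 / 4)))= 2873029 / 8613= 333.57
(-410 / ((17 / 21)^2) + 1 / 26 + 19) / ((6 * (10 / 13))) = -303867 / 2312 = -131.43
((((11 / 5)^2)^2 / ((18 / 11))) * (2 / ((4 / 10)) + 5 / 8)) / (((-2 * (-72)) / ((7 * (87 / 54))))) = 6.31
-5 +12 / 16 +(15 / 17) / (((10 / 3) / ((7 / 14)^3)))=-4.22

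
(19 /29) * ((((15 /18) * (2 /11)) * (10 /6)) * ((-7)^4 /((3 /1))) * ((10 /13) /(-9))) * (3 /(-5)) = 2280950 /335907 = 6.79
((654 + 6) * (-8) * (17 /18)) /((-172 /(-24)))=-29920 /43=-695.81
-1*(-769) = 769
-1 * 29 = -29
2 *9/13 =18/13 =1.38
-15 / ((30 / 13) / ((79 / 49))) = -1027 / 98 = -10.48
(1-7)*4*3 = -72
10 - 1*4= 6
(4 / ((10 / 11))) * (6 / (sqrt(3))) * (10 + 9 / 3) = 572 * sqrt(3) / 5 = 198.15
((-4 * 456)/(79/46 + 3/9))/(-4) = 62928/283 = 222.36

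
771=771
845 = 845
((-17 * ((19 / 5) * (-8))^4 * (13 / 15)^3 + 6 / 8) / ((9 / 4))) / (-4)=79746804003011 / 75937500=1050163.67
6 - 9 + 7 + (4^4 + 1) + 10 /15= 785 /3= 261.67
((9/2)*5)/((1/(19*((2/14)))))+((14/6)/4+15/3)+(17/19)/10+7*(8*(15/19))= 46601/420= 110.95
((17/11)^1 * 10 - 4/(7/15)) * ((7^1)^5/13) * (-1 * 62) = -78896860/143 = -551726.29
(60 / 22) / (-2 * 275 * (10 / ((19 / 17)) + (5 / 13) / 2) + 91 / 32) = -237120 / 436804753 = -0.00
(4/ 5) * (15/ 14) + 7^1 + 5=90/ 7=12.86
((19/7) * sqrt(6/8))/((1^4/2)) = 19 * sqrt(3)/7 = 4.70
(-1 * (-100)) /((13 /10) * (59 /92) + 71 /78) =3588000 /62573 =57.34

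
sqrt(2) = 1.41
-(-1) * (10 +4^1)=14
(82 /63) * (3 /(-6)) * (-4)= 164 /63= 2.60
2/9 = 0.22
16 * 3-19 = 29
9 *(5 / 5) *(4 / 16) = 9 / 4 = 2.25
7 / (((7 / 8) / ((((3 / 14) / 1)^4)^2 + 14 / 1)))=20661053345 / 184473632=112.00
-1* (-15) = 15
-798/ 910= -57/ 65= -0.88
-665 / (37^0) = -665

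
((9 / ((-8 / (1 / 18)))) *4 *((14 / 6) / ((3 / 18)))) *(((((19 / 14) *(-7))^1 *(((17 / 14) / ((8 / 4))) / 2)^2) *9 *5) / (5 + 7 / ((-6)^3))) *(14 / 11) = 35.33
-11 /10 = -1.10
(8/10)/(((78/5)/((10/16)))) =5/156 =0.03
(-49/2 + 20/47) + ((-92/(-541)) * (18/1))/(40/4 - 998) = -24.08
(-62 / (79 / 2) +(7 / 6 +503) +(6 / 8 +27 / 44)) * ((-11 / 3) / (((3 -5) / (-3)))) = -2627651 / 948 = -2771.78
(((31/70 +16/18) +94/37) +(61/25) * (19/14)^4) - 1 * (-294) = 97910699633/319813200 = 306.15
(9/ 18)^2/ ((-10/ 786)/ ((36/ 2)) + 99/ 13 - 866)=-45981/ 157877662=-0.00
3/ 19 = 0.16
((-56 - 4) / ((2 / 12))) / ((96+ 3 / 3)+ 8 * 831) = -0.05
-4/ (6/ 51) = -34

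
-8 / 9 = -0.89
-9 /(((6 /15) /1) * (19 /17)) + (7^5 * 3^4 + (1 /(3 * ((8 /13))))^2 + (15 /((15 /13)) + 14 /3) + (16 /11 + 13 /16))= 163886816429 /120384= 1361367.10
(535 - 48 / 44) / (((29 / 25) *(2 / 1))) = 146825 / 638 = 230.13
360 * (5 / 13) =1800 / 13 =138.46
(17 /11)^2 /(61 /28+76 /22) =8092 /19085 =0.42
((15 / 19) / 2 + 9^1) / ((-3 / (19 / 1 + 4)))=-2737 / 38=-72.03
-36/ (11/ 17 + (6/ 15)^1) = -3060/ 89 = -34.38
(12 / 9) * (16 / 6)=32 / 9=3.56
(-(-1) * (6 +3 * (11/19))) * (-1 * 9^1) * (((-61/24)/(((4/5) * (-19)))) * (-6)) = 403515/5776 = 69.86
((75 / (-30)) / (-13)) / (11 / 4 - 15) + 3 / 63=61 / 1911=0.03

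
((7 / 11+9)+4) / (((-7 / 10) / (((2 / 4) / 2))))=-375 / 77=-4.87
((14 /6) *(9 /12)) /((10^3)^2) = 7 /4000000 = 0.00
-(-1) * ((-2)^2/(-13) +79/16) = 963/208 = 4.63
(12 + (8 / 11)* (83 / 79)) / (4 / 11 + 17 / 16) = 177472 / 19829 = 8.95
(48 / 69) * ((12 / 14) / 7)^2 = 576 / 55223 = 0.01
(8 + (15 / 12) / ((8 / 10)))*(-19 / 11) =-2907 / 176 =-16.52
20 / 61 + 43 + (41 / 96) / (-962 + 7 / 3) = 243491803 / 5619808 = 43.33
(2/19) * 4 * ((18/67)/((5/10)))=288/1273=0.23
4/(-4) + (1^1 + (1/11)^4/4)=1/58564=0.00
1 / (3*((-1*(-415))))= 1 / 1245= 0.00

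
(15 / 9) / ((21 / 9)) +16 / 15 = 187 / 105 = 1.78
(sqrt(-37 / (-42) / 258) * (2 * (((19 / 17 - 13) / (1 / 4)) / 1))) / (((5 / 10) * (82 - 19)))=-1616 * sqrt(11137) / 967113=-0.18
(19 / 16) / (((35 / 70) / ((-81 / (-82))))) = 1539 / 656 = 2.35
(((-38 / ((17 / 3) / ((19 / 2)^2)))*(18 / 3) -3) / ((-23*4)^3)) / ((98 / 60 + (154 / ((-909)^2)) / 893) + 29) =113967546046515 / 748041852466812976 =0.00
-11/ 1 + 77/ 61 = -594/ 61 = -9.74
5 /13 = 0.38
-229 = -229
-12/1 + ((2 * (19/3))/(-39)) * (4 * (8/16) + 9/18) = -1499/117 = -12.81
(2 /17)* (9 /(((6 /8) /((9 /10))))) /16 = 27 /340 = 0.08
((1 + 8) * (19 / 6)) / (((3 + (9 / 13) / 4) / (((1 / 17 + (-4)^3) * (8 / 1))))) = -4295824 / 935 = -4594.46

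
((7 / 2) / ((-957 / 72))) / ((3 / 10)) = -280 / 319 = -0.88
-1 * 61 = -61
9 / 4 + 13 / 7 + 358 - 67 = 8263 / 28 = 295.11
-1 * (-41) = 41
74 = 74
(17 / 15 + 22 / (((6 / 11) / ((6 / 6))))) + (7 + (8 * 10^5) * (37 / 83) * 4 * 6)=10656060341 / 1245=8559084.61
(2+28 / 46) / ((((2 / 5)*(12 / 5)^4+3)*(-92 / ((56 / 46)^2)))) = -12250000 / 4743025109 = -0.00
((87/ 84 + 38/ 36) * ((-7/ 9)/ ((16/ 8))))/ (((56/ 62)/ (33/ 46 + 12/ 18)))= -3120367/ 2503872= -1.25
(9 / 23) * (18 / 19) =162 / 437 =0.37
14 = 14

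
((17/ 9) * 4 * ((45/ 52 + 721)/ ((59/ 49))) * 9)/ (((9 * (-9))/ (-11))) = 343951531/ 62127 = 5536.26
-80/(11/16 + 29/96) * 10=-808.42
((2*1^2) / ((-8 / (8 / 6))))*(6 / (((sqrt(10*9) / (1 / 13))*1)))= -sqrt(10) / 195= -0.02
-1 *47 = -47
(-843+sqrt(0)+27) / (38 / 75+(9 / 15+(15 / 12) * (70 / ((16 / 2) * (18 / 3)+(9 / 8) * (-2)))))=-3733200 / 13813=-270.27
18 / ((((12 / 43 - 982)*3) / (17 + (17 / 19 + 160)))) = -436020 / 401033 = -1.09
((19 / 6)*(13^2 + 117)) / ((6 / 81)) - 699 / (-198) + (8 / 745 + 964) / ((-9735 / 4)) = 12229.63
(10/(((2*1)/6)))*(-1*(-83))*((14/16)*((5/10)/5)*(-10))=-8715/4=-2178.75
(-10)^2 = 100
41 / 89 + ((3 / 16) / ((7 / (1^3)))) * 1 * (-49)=-1213 / 1424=-0.85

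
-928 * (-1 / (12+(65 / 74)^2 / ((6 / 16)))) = 1905648 / 28867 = 66.01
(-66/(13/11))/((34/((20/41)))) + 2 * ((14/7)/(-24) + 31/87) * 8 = 2811560/788307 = 3.57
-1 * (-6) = 6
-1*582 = -582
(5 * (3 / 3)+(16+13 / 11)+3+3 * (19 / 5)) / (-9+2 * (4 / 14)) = -4.34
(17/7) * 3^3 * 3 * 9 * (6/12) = 12393/14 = 885.21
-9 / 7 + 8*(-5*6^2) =-10089 / 7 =-1441.29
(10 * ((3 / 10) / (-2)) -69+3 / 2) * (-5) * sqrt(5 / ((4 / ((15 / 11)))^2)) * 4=1051.97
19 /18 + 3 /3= 37 /18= 2.06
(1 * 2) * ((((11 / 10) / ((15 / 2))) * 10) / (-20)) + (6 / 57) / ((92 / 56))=-2707 / 32775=-0.08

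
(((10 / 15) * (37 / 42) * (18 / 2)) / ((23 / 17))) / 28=629 / 4508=0.14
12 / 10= 6 / 5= 1.20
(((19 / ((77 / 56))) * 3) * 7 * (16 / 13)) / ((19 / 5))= 13440 / 143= 93.99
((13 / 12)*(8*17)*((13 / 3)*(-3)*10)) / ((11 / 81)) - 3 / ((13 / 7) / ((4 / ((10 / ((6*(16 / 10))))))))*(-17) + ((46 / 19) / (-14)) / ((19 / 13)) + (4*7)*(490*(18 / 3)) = -529509932641 / 9034025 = -58612.85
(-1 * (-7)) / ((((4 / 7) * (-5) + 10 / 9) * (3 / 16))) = -1176 / 55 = -21.38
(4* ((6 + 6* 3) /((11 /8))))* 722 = 554496 /11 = 50408.73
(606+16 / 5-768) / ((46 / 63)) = -217.49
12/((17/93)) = 1116/17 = 65.65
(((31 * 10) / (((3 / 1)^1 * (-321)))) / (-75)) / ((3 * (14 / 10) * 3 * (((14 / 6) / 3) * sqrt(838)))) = 31 * sqrt(838) / 59314059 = 0.00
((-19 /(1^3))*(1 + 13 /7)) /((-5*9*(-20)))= -19 /315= -0.06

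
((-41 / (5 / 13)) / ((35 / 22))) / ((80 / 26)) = -76219 / 3500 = -21.78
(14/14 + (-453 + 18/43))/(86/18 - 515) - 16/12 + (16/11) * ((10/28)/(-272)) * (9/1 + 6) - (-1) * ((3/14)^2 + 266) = 102962392949/387704856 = 265.57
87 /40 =2.18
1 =1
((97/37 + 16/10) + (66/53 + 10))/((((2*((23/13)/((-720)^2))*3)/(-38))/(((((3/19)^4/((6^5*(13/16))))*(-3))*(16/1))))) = 41929021440/309361477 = 135.53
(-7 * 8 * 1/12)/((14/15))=-5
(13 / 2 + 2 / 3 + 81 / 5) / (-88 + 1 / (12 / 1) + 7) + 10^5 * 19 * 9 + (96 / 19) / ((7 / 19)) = 581143956266 / 33985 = 17100013.43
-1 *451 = -451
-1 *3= -3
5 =5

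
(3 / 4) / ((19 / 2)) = 3 / 38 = 0.08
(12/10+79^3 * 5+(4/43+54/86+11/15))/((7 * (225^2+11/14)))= 3180104974/457150845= 6.96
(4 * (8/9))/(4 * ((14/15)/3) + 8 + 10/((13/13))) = 80/433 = 0.18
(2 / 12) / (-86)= -1 / 516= -0.00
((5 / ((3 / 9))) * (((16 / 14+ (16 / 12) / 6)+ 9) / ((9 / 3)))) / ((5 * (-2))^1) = -653 / 126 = -5.18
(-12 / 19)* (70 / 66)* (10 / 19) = -1400 / 3971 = -0.35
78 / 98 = 39 / 49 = 0.80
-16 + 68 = 52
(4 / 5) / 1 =4 / 5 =0.80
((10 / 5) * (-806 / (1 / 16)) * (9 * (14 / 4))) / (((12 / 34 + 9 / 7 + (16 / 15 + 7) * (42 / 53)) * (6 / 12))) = -51241095360 / 253261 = -202325.25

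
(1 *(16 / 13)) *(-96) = -1536 / 13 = -118.15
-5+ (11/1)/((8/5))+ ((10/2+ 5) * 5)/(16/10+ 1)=2195/104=21.11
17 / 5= 3.40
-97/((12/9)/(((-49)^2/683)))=-698691/2732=-255.74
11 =11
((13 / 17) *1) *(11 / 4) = 143 / 68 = 2.10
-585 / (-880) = 117 / 176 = 0.66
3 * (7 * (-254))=-5334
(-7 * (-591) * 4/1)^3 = 4531443158592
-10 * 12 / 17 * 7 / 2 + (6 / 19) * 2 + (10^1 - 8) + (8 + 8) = -6.07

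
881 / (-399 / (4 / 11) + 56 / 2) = -3524 / 4277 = -0.82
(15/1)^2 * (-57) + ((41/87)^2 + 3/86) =-8348061277/650934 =-12824.74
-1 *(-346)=346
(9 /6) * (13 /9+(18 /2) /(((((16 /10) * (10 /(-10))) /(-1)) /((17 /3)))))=2399 /48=49.98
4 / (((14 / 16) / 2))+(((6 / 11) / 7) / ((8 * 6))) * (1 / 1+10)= 513 / 56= 9.16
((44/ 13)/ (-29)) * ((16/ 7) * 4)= -2816/ 2639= -1.07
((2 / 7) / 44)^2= 1 / 23716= 0.00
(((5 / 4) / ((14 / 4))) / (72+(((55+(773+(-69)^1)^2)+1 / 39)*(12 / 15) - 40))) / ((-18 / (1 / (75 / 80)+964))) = -6721 / 139195656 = -0.00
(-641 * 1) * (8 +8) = -10256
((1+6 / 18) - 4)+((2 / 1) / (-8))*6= -25 / 6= -4.17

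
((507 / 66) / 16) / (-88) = -169 / 30976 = -0.01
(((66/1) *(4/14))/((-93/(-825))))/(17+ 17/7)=9075/1054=8.61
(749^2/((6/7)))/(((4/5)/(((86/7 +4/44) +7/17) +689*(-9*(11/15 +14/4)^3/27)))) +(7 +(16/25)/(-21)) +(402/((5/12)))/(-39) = -94244537870865232937/6616209600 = -14244490965.17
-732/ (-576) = 61/ 48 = 1.27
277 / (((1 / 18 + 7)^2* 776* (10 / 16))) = 89748 / 7822565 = 0.01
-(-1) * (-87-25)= -112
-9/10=-0.90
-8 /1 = -8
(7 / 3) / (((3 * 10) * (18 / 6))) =7 / 270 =0.03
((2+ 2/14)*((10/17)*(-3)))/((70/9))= -405/833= -0.49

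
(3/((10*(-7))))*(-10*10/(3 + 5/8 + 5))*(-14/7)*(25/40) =-100/161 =-0.62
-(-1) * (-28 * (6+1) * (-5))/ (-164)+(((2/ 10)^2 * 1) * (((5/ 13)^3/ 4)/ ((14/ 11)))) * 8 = -3765600/ 630539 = -5.97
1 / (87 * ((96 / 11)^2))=0.00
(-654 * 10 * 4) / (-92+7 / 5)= 43600 / 151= 288.74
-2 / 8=-1 / 4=-0.25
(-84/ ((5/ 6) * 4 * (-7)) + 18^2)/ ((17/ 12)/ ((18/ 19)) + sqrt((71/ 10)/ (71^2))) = 8113878864/ 37013467- 38211264 * sqrt(710)/ 185067335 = 213.71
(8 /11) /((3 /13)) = 104 /33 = 3.15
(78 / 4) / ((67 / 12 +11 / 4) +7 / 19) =2223 / 992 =2.24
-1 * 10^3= -1000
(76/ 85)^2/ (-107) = -5776/ 773075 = -0.01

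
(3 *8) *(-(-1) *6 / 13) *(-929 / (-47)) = 133776 / 611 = 218.95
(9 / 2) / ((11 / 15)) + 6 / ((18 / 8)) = 581 / 66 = 8.80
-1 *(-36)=36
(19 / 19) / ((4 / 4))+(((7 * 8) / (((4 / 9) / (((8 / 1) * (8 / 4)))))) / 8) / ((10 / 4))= 509 / 5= 101.80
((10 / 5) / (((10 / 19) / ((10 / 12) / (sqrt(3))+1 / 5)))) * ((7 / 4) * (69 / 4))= 9177 / 400+3059 * sqrt(3) / 96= 78.13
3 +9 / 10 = 39 / 10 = 3.90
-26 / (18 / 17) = -221 / 9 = -24.56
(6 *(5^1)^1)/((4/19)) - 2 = 281/2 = 140.50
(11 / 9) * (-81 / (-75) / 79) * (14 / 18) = 77 / 5925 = 0.01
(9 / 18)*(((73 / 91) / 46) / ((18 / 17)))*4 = 1241 / 37674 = 0.03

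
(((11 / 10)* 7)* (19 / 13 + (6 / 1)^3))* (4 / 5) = 1339.56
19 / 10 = 1.90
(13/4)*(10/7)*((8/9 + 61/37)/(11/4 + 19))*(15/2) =274625/67599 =4.06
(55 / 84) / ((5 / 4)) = 11 / 21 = 0.52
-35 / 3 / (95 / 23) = -161 / 57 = -2.82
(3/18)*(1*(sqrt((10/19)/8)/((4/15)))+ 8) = 1.49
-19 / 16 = -1.19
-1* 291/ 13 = -291/ 13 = -22.38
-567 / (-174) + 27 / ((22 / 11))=486 / 29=16.76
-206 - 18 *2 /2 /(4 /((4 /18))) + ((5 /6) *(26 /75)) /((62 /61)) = -576737 /2790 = -206.72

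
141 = 141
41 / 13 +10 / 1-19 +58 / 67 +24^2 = 571.02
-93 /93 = -1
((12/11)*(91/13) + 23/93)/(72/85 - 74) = -685525/6361014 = -0.11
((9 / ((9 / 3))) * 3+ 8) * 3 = 51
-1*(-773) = 773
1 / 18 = 0.06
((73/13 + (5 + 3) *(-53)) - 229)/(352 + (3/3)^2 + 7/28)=-33664/18369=-1.83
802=802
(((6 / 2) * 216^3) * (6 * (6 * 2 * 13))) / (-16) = -1768635648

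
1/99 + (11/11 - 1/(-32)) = 3299/3168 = 1.04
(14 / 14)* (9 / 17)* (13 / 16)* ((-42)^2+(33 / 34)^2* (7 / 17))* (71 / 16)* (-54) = -7776940938039 / 42762752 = -181862.50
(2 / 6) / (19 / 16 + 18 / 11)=176 / 1491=0.12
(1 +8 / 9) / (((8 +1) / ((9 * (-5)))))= -85 / 9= -9.44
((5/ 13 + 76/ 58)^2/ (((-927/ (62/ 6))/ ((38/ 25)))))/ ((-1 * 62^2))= 0.00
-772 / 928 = -193 / 232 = -0.83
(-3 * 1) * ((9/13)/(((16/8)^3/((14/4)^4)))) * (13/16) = -64827/2048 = -31.65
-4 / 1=-4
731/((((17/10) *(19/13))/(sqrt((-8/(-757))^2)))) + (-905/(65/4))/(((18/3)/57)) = -98344914/186979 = -525.97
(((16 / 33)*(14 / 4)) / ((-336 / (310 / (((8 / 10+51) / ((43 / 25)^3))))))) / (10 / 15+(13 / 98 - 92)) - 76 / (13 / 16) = -24880942901506 / 266001718125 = -93.54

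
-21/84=-1/4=-0.25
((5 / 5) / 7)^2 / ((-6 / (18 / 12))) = -1 / 196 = -0.01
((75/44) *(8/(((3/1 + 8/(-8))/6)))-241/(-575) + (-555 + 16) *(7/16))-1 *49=-24640609/101200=-243.48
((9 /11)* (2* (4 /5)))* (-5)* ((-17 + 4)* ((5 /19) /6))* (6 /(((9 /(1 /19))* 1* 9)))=520 /35739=0.01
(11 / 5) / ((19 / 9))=99 / 95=1.04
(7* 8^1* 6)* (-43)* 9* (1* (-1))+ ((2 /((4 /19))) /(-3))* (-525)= 131694.50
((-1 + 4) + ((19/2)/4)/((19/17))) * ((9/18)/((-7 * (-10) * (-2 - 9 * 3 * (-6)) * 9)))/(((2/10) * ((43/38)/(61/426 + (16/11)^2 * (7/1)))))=600432167/357473571840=0.00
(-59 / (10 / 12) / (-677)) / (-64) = -177 / 108320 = -0.00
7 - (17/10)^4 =-13521/10000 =-1.35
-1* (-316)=316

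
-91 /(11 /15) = -1365 /11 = -124.09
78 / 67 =1.16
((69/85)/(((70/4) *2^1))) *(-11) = -759/2975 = -0.26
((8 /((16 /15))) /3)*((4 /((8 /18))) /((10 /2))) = 9 /2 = 4.50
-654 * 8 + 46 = -5186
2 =2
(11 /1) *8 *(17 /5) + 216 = 2576 /5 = 515.20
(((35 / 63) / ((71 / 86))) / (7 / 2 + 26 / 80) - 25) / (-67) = 2426975 / 6550389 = 0.37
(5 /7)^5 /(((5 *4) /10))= 3125 /33614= 0.09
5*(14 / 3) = 70 / 3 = 23.33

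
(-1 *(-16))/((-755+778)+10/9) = 144/217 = 0.66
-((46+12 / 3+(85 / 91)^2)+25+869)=-7824489 / 8281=-944.87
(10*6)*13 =780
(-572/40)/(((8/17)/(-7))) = 17017/80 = 212.71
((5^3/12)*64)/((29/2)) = 4000/87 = 45.98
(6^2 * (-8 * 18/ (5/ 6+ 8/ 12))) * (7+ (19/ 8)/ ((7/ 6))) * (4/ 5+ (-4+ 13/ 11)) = 2205792/ 35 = 63022.63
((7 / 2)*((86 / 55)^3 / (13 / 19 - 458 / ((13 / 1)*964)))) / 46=132518769292 / 295059573875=0.45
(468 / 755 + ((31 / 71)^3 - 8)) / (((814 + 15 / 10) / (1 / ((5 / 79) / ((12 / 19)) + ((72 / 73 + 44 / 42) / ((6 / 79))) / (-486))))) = -198952277822780184 / 1002974909155945855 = -0.20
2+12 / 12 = 3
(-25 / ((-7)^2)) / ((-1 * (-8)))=-25 / 392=-0.06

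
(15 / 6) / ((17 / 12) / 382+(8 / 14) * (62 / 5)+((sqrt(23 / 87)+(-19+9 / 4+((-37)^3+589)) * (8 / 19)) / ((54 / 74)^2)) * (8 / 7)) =-5400218789649218203344900 / 97741361718833572251418076767- 2944102534831584000 * sqrt(2001) / 97741361718833572251418076767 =-0.00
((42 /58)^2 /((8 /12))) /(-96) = -441 /53824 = -0.01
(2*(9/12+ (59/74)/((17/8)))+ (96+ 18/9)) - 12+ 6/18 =334315/3774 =88.58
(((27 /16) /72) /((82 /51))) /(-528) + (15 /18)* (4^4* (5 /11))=537395047 /5541888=96.97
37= 37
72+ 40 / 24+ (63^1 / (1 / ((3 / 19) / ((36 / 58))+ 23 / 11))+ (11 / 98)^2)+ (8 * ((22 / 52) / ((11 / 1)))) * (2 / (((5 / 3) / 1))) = 86815780277 / 391411020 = 221.80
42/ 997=0.04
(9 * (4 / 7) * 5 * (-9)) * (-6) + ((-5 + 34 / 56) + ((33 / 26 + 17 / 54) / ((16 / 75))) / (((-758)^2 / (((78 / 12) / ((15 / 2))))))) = 601246182461 / 434370384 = 1384.18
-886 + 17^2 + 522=-75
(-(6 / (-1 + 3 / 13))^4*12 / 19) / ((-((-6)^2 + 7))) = 27761292 / 510625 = 54.37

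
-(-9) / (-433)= -9 / 433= -0.02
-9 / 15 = -3 / 5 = -0.60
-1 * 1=-1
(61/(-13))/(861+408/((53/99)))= -3233/1118325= -0.00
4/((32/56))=7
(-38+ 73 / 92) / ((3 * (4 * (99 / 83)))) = -94703 / 36432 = -2.60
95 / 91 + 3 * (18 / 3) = 1733 / 91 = 19.04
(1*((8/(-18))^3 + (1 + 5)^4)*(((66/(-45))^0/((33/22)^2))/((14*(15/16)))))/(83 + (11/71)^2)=1088533376/2059451973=0.53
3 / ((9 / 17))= 5.67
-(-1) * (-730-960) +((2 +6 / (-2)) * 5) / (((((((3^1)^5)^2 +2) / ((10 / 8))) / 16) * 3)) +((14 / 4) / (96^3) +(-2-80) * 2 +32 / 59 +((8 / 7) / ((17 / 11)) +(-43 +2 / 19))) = -26422463215717964149 / 13938740259913728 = -1895.61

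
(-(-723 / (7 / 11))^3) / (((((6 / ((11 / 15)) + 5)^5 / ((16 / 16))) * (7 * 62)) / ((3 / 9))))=27004436445006009 / 9541658320118750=2.83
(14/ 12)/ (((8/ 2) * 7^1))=1/ 24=0.04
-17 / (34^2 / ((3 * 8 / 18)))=-1 / 51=-0.02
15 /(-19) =-15 /19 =-0.79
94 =94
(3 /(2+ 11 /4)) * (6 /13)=72 /247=0.29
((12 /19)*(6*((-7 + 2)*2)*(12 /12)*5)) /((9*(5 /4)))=-320 /19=-16.84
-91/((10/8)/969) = -352716/5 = -70543.20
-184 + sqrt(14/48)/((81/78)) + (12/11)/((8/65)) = -3853/22 + 13 * sqrt(42)/162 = -174.62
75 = 75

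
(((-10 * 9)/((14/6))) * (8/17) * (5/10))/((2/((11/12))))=-495/119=-4.16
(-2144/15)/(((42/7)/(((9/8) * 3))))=-402/5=-80.40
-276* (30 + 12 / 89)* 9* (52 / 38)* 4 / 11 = -692857152 / 18601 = -37248.38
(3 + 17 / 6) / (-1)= -35 / 6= -5.83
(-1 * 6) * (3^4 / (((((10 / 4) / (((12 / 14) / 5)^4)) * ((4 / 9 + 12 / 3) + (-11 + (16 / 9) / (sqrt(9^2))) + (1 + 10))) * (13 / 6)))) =-76527504 / 4584409375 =-0.02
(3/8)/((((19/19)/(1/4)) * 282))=1/3008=0.00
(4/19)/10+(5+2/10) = 496/95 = 5.22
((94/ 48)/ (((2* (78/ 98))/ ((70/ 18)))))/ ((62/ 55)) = 4433275/ 1044576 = 4.24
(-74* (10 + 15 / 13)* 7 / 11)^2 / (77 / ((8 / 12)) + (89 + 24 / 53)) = 23920011304 / 17770181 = 1346.08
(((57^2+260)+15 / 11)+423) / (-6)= -43267 / 66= -655.56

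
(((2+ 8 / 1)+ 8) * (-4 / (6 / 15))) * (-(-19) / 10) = -342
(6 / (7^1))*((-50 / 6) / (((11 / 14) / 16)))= -1600 / 11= -145.45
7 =7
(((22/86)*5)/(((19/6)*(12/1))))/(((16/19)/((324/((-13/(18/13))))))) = -40095/29068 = -1.38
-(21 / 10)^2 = -441 / 100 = -4.41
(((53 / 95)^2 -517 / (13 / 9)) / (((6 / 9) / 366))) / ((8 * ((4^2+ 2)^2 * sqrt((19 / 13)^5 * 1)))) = -4158968593 * sqrt(247) / 2228489100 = -29.33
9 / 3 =3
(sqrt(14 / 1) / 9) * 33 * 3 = 11 * sqrt(14) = 41.16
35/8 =4.38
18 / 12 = 3 / 2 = 1.50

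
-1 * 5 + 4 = -1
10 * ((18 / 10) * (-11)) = -198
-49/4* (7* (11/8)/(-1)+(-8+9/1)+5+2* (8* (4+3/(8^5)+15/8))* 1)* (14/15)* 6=-63486213/10240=-6199.83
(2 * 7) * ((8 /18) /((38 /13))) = 364 /171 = 2.13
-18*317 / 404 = -2853 / 202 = -14.12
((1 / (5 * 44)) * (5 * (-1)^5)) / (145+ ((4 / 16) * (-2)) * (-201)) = -1 / 10802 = -0.00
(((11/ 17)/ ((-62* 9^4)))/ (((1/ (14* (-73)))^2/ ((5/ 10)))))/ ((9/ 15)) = -1.38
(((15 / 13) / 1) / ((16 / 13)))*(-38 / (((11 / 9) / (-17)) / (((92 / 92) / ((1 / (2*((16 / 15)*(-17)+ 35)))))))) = 66861 / 4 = 16715.25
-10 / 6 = -5 / 3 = -1.67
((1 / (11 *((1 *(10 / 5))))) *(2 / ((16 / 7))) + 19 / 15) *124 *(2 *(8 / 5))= 427676 / 825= 518.40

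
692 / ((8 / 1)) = 173 / 2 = 86.50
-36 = -36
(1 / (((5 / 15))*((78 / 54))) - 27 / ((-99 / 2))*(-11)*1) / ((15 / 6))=-102 / 65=-1.57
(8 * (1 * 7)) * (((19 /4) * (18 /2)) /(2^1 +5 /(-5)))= 2394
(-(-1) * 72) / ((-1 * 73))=-72 / 73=-0.99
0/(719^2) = 0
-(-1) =1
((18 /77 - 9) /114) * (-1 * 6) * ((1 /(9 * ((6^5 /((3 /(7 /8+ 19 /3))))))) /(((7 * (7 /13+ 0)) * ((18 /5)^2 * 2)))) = 8125 /289310380128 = 0.00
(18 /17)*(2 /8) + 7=247 /34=7.26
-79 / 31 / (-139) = 79 / 4309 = 0.02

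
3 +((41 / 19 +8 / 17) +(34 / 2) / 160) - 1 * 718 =-36809869 / 51680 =-712.27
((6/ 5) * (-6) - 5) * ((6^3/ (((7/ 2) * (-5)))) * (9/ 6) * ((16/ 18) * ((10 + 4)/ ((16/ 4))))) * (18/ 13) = 316224/ 325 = 973.00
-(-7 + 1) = 6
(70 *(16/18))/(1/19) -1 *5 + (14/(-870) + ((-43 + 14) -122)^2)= 31291559/1305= 23978.21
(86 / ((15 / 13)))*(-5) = -1118 / 3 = -372.67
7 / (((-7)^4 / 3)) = 3 / 343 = 0.01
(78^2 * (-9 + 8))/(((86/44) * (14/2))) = -133848/301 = -444.68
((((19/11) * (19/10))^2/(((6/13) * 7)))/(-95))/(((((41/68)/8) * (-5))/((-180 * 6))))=-436561632/4340875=-100.57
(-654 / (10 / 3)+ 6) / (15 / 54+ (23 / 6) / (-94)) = -1609092 / 2005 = -802.54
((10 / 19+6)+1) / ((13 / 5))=2.89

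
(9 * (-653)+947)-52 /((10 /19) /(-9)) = -20204 /5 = -4040.80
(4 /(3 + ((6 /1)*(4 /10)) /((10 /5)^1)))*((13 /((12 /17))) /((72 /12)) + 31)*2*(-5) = -61325 /189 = -324.47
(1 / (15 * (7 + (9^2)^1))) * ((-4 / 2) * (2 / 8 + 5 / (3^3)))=-47 / 71280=-0.00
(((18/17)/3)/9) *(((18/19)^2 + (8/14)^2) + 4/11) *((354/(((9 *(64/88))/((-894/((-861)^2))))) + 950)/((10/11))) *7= 72516378790112/159232044195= 455.41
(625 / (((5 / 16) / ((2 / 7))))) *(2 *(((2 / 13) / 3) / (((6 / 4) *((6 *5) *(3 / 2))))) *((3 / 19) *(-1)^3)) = -6400 / 46683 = -0.14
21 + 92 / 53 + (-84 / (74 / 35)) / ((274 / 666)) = -536105 / 7261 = -73.83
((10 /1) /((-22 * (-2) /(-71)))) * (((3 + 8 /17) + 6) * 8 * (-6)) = 1371720 /187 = 7335.40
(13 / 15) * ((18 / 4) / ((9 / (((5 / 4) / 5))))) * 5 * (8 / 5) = 13 / 15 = 0.87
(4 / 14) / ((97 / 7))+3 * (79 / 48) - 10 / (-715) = 1103489 / 221936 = 4.97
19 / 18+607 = 10945 / 18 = 608.06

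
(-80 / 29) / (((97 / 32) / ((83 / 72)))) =-26560 / 25317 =-1.05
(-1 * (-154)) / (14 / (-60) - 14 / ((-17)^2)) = -190740 / 349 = -546.53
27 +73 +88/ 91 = 9188/ 91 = 100.97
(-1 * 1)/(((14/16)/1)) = -8/7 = -1.14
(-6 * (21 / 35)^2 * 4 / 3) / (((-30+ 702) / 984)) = -738 / 175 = -4.22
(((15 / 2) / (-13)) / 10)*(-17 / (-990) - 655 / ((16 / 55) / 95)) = 1694075489 / 137280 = 12340.29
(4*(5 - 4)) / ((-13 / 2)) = -8 / 13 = -0.62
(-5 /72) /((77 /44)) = -5 /126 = -0.04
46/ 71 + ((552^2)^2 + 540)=92844528156.65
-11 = -11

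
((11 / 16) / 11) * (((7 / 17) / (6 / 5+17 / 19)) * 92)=15295 / 13532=1.13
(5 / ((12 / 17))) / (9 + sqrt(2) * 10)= -15 / 28 + 25 * sqrt(2) / 42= 0.31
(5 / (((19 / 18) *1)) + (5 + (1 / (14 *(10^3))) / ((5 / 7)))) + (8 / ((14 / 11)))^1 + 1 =22640133 / 1330000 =17.02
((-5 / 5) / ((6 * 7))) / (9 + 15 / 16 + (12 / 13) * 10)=-104 / 83727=-0.00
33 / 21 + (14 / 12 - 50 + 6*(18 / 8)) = -709 / 21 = -33.76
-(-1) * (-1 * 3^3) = -27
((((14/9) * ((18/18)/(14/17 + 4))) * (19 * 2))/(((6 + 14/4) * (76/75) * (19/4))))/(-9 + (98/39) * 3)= -154700/843657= -0.18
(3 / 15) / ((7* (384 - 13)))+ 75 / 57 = 324644 / 246715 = 1.32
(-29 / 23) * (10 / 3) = -4.20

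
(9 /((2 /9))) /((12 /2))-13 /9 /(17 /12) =1169 /204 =5.73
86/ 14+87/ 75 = 1278/ 175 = 7.30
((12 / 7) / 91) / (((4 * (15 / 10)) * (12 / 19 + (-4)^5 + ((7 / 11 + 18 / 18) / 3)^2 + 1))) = -4598 / 1496785017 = -0.00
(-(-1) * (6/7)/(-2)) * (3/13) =-9/91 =-0.10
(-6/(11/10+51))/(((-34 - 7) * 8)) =15/42722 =0.00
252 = 252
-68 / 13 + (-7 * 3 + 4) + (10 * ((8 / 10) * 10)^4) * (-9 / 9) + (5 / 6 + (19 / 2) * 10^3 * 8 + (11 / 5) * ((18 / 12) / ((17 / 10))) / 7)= 325045243 / 9282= 35018.88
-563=-563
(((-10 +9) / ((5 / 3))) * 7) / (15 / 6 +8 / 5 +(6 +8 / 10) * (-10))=14 / 213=0.07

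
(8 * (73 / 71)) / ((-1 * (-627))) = 584 / 44517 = 0.01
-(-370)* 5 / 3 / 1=616.67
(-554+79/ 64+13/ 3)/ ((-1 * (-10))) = -105299/ 1920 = -54.84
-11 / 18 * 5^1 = -55 / 18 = -3.06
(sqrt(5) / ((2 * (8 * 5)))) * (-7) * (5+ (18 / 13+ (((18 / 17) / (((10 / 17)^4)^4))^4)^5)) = -1508578780167838187488814155073844184406857633979663788370444833460430520175169198433656276834236254214853634103702518947005389029223618730387949979755832874678943450201183723023506315858347860536025078417081254938260305005983753956385841780856443888949106867397516118915980943133206149692149299925333350991178897843315669516368745789888518983108218042824150279850244292077780827629338704891 * sqrt(5) / 99182128906250000000000000000000000000000000000000000000000000000000000000000000000000000000000000000000000000000000000000000000000000000000000000000000000000000000000000000000000000000000000000000000000000000000000000000000000000000000000000000000000000000000000000000000000000000000000000000000000000000000000000000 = -34011013264874867532767760000000000000000000000000000000000000000000000000.00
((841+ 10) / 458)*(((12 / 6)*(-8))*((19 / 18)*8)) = -517408 / 2061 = -251.05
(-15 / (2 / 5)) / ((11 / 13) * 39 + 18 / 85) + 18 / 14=0.16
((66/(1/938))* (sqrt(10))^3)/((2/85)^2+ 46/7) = 15654985500* sqrt(10)/166189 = 297886.21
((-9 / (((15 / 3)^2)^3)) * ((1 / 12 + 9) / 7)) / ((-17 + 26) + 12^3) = -109 / 253312500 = -0.00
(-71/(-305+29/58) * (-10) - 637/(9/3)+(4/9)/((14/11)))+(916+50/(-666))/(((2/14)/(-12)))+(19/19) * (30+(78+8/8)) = -5208030400/67599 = -77043.01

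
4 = 4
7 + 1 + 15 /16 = 143 /16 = 8.94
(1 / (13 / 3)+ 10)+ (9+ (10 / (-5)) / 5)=1224 / 65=18.83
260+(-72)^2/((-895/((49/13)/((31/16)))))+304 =199362084/360685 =552.73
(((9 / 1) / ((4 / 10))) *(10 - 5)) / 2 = 225 / 4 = 56.25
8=8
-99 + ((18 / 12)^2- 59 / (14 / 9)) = -3771 / 28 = -134.68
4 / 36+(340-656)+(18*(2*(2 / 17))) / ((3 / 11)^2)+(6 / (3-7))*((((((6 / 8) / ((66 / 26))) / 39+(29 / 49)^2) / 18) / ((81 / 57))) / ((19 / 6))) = -75341101469 / 290943576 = -258.95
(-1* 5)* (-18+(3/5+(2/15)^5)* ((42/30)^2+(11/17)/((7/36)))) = 33496590983/451828125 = 74.14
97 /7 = 13.86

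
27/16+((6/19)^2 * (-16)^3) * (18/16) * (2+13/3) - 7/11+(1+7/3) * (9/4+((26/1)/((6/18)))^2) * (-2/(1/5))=-688142581/3344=-205784.26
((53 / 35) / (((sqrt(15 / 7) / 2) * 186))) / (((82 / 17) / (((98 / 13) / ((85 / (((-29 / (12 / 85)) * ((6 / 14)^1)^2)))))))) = -26129 * sqrt(105) / 34698300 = -0.01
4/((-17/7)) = -1.65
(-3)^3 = -27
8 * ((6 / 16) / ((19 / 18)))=54 / 19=2.84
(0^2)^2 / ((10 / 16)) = 0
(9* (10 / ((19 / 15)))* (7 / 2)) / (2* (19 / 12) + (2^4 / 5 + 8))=141750 / 8189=17.31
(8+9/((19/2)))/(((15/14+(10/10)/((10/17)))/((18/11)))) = 5.28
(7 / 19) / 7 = 1 / 19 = 0.05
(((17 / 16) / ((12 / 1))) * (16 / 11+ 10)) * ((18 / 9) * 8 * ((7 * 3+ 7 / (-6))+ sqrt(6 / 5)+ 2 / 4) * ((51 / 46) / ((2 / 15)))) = 54621 * sqrt(30) / 2024+ 5553135 / 2024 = 2891.46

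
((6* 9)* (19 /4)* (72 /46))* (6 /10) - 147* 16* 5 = -11519.11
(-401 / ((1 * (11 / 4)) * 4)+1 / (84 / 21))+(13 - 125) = -6521 / 44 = -148.20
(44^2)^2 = 3748096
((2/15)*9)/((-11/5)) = -6/11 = -0.55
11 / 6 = 1.83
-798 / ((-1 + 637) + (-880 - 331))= 798 / 575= 1.39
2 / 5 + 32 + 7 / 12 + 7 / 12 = 1007 / 30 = 33.57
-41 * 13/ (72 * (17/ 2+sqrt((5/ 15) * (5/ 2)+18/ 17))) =-154037/ 172236+533 * sqrt(19686)/ 516708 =-0.75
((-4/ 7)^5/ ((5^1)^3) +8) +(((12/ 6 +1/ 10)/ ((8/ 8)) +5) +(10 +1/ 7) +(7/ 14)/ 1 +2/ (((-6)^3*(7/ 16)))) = 25.72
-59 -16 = -75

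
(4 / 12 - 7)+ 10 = 10 / 3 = 3.33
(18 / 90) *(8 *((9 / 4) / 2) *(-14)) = -126 / 5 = -25.20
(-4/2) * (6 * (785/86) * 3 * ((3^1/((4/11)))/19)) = -233145/1634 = -142.68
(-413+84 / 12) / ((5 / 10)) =-812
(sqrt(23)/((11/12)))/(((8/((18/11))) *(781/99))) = 243 *sqrt(23)/8591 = 0.14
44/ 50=22/ 25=0.88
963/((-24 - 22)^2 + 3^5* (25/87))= 27927/63389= 0.44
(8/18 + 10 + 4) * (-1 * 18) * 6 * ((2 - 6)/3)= 2080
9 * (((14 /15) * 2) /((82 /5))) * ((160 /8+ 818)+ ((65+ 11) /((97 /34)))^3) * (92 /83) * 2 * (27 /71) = 3759633223260768 /220513661549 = 17049.43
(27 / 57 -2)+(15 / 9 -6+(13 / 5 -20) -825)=-241754 / 285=-848.26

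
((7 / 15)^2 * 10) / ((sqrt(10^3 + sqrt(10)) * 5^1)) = 98 / (225 * sqrt(sqrt(10) + 1000)) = 0.01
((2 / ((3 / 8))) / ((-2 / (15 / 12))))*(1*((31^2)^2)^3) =-7876627837885497610 / 3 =-2625542612628499203.33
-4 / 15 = -0.27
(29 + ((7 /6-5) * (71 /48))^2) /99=5072065 /8211456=0.62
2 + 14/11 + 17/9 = 511/99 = 5.16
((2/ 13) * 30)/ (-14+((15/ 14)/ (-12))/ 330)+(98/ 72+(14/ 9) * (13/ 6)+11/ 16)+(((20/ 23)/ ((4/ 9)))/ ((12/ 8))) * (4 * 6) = 48649582699/ 1336759632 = 36.39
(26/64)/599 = 13/19168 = 0.00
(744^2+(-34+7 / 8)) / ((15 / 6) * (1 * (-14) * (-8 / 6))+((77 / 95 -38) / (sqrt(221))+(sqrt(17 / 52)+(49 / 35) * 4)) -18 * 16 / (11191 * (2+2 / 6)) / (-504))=3437992382333973128343 * sqrt(221) / 130530559417691015980+346050592221969239351838 / 32632639854422753995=10995.98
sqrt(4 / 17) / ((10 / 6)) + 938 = 938.29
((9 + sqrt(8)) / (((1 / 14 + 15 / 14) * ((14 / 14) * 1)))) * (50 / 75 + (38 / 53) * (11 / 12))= 2947 * sqrt(2) / 1272 + 8841 / 848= 13.70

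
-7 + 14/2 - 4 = -4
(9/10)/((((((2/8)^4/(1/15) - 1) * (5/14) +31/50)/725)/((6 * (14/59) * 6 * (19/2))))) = 279925632000/1500193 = 186593.08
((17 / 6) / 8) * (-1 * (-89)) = 1513 / 48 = 31.52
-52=-52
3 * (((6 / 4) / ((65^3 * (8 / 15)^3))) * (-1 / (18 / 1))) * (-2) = 27 / 2249728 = 0.00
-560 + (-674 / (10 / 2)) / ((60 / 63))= -35077 / 50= -701.54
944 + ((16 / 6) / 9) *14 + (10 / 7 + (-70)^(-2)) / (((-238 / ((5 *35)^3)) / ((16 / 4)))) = -117271475 / 918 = -127746.70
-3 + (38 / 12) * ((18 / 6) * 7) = 127 / 2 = 63.50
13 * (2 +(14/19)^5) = 28.82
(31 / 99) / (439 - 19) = 31 / 41580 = 0.00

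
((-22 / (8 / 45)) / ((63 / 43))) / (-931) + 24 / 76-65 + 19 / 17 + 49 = -6415055 / 443156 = -14.48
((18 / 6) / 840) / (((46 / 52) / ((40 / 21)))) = 26 / 3381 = 0.01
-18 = -18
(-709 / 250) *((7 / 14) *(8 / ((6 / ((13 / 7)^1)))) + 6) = -53884 / 2625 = -20.53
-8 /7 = -1.14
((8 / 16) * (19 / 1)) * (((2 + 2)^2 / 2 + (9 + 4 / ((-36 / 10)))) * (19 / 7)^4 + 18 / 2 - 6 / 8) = 1429877471 / 172872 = 8271.31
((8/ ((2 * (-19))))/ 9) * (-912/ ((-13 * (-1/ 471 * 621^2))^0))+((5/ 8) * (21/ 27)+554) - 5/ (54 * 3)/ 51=19029661/ 33048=575.82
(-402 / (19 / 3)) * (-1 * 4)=4824 / 19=253.89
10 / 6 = 5 / 3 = 1.67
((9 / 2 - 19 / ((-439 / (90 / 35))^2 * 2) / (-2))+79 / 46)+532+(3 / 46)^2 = 538.22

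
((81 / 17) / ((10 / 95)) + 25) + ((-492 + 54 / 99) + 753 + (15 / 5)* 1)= 125219 / 374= 334.81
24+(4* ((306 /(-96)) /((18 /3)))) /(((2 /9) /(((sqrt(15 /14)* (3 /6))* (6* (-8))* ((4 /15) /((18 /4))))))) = 34* sqrt(210) /35+24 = 38.08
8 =8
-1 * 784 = -784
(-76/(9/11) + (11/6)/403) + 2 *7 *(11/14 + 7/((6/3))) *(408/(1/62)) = 11009157257/7254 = 1517667.12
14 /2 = 7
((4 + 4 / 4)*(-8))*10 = -400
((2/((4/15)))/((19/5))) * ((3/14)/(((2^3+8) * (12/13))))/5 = 0.01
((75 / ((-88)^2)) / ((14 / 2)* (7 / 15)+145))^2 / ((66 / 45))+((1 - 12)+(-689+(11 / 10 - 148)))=-27632811372349725549 / 32628186766376960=-846.90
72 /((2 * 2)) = 18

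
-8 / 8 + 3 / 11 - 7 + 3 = -4.73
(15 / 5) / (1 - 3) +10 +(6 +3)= 35 / 2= 17.50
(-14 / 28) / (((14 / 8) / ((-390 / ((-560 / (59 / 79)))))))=-2301 / 15484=-0.15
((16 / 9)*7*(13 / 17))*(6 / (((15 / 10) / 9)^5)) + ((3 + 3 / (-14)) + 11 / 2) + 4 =444006.64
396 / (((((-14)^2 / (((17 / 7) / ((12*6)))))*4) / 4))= 187 / 2744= 0.07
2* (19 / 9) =38 / 9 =4.22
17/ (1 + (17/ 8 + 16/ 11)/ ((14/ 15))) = 2992/ 851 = 3.52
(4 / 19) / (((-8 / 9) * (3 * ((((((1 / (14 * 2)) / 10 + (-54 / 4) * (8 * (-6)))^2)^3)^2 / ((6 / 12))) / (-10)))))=1741636988169093120000000000000 / 24186819890772853850566194064653367792781740330039317599888382739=0.00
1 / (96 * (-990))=-1 / 95040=-0.00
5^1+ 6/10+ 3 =43/5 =8.60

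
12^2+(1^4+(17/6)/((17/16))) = 443/3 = 147.67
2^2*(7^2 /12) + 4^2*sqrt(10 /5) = 49 /3 + 16*sqrt(2) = 38.96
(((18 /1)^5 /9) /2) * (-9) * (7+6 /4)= -8030664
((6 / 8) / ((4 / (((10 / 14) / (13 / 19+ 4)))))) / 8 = 285 / 79744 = 0.00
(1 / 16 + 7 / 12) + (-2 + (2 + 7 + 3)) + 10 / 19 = 10189 / 912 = 11.17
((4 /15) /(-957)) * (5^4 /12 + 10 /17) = -2149 /146421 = -0.01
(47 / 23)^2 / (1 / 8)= 17672 / 529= 33.41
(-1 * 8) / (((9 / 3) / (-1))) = 8 / 3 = 2.67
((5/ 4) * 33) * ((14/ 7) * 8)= 660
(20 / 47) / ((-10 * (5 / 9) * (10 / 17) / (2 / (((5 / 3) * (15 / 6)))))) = -1836 / 29375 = -0.06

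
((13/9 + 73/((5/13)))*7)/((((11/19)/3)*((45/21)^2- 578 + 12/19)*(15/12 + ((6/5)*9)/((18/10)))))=-4262482952/2551625175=-1.67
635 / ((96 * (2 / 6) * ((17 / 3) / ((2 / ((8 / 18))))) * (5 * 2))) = 3429 / 2176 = 1.58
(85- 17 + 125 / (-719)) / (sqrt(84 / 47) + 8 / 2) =2292049 / 120073- 48767*sqrt(987) / 240146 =12.71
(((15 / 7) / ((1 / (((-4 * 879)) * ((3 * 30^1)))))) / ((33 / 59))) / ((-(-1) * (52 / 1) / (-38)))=886823100 / 1001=885937.16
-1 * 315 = -315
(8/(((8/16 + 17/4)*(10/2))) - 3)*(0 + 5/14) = -253/266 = -0.95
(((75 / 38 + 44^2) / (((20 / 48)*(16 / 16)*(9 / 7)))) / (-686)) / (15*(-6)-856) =0.01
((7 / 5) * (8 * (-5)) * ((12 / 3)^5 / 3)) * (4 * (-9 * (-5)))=-3440640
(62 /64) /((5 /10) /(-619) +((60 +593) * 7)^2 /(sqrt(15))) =287835 /10705480313500587624784 +248179230951631 * sqrt(15) /5352740156750293812392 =0.00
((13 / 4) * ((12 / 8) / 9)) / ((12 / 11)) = 143 / 288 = 0.50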